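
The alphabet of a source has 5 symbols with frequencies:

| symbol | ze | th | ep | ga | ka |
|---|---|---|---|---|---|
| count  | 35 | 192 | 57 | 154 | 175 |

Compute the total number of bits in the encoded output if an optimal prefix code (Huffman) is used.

Build the Huffman tree bottom-up:
ze(35) + ep(57) → 92
92 + ga(154) → 246
ka(175) + th(192) → 367
246 + 367 → 613
Total encoded bits = sum of merged weights = 92 + 246 + 367 + 613 = 1318.

1318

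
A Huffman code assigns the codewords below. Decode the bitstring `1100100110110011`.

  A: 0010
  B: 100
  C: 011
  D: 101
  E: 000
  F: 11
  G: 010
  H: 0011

FACCH

Read left to right; each codeword is recognised as soon as it completes (prefix code):
  11→F | 0010→A | 011→C | 011→C | 0011→H
Decoded message: FACCH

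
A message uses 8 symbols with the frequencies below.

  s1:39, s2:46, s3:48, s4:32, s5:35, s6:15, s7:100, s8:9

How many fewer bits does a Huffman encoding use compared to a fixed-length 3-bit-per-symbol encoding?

76

Fixed-length: 3 bits × 324 symbols = 972 bits.
Huffman merges:
merge s8(9) and s6(15): 24
merge 24 and s4(32): 56
merge s5(35) and s1(39): 74
merge s2(46) and s3(48): 94
merge 56 and 74: 130
merge 94 and s7(100): 194
merge 130 and 194: 324
Huffman total = 24 + 56 + 74 + 94 + 130 + 194 + 324 = 896 bits.
Saving = 972 − 896 = 76 bits.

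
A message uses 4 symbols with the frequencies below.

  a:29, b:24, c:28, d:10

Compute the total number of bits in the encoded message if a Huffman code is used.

182

Build the Huffman tree bottom-up:
d(10) + b(24) → 34
c(28) + a(29) → 57
34 + 57 → 91
Each symbol's bit-cost is frequency × depth; summing gives 182 bits (equivalently 34 + 57 + 91).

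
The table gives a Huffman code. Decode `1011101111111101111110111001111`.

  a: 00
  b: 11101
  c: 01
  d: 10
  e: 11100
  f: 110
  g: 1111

Read left to right; each codeword is recognised as soon as it completes (prefix code):
  10→d | 11101→b | 1111→g | 11101→b | 1111→g | 10→d | 11100→e | 1111→g
Decoded message: dbgbgdeg

dbgbgdeg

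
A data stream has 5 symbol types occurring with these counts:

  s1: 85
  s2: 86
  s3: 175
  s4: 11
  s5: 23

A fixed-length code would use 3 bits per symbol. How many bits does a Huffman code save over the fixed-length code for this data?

Fixed-length: 3 bits × 380 symbols = 1140 bits.
Huffman merges:
merge s4(11) and s5(23): 34
merge 34 and s1(85): 119
merge s2(86) and 119: 205
merge s3(175) and 205: 380
Huffman total = 34 + 119 + 205 + 380 = 738 bits.
Saving = 1140 − 738 = 402 bits.

402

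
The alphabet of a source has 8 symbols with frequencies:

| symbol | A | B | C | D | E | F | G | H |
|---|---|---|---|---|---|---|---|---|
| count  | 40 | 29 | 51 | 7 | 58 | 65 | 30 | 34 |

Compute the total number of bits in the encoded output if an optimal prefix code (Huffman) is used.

913

Merge the two smallest weights repeatedly:
D(7) + B(29) → 36
G(30) + H(34) → 64
36 + A(40) → 76
C(51) + E(58) → 109
64 + F(65) → 129
76 + 109 → 185
129 + 185 → 314
Each symbol's bit-cost is frequency × depth; summing gives 913 bits (equivalently 36 + 64 + 76 + 109 + 129 + 185 + 314).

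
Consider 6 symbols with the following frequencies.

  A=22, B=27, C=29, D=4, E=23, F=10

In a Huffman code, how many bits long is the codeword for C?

2

Repeatedly merge the two smallest:
merge D(4) and F(10): 14
merge 14 and A(22): 36
merge E(23) and B(27): 50
merge C(29) and 36: 65
merge 50 and 65: 115
C's leaf is at depth 2, giving a 2-bit codeword.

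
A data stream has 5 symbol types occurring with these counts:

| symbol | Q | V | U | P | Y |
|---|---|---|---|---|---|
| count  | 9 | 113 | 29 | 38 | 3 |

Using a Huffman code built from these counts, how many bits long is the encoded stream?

Greedily combine the two least-frequent nodes:
merge Y(3) and Q(9): 12
merge 12 and U(29): 41
merge P(38) and 41: 79
merge 79 and V(113): 192
The encoded length is the sum of every internal node's weight: 12 + 41 + 79 + 192 = 324 bits.

324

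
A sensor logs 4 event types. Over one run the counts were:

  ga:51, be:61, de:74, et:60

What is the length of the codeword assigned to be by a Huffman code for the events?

2

Build the tree from the bottom:
ga(51) + et(60) → 111
be(61) + de(74) → 135
111 + 135 → 246
The subtree containing be is merged 2 times, so code length = 2.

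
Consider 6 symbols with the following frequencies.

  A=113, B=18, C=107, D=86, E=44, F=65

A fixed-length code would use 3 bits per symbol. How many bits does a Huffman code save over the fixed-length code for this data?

244

Fixed-length: 3 bits × 433 symbols = 1299 bits.
Huffman merges:
combine B(18), E(44) → 62
combine 62, F(65) → 127
combine D(86), C(107) → 193
combine A(113), 127 → 240
combine 193, 240 → 433
Huffman total = 62 + 127 + 193 + 240 + 433 = 1055 bits.
Saving = 1299 − 1055 = 244 bits.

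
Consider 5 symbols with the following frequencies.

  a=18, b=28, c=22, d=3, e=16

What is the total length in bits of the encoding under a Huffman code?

Greedily combine the two least-frequent nodes:
combine d(3), e(16) → 19
combine a(18), 19 → 37
combine c(22), b(28) → 50
combine 37, 50 → 87
Total encoded bits = sum of merged weights = 19 + 37 + 50 + 87 = 193.

193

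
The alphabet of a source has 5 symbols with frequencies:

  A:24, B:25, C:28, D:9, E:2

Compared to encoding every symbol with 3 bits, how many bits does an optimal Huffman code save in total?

77

Fixed-length: 3 bits × 88 symbols = 264 bits.
Huffman merges:
combine E(2), D(9) → 11
combine 11, A(24) → 35
combine B(25), C(28) → 53
combine 35, 53 → 88
Huffman total = 11 + 35 + 53 + 88 = 187 bits.
Saving = 264 − 187 = 77 bits.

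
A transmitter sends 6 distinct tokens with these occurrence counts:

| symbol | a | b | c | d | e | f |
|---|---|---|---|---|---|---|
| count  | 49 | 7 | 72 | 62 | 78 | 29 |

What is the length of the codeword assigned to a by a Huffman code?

Build the tree from the bottom:
combine b(7), f(29) → 36
combine 36, a(49) → 85
combine d(62), c(72) → 134
combine e(78), 85 → 163
combine 134, 163 → 297
The subtree containing a is merged 3 times, so code length = 3.

3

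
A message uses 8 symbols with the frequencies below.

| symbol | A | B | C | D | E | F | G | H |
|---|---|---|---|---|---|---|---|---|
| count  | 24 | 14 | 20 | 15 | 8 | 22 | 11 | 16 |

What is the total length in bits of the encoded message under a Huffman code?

385

Build the Huffman tree bottom-up:
merge E(8) and G(11): 19
merge B(14) and D(15): 29
merge H(16) and 19: 35
merge C(20) and F(22): 42
merge A(24) and 29: 53
merge 35 and 42: 77
merge 53 and 77: 130
Total encoded bits = sum of merged weights = 19 + 29 + 35 + 42 + 53 + 77 + 130 = 385.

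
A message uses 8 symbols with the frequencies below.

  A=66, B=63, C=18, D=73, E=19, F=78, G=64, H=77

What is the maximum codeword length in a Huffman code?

4

Merge the two lowest-weight nodes at each step:
merge C(18) and E(19): 37
merge 37 and B(63): 100
merge G(64) and A(66): 130
merge D(73) and H(77): 150
merge F(78) and 100: 178
merge 130 and 150: 280
merge 178 and 280: 458
Maximum depth reached is 4.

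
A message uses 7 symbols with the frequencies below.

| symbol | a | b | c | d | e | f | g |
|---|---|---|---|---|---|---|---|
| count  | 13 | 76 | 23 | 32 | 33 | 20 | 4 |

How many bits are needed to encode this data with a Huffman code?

Greedily combine the two least-frequent nodes:
g(4) + a(13) → 17
17 + f(20) → 37
c(23) + d(32) → 55
e(33) + 37 → 70
55 + 70 → 125
b(76) + 125 → 201
Each symbol's bit-cost is frequency × depth; summing gives 505 bits (equivalently 17 + 37 + 55 + 70 + 125 + 201).

505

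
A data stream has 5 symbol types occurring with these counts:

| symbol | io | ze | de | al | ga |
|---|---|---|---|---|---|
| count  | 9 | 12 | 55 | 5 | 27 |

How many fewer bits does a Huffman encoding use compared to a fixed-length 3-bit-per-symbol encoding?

Fixed-length: 3 bits × 108 symbols = 324 bits.
Huffman merges:
al(5) + io(9) → 14
ze(12) + 14 → 26
26 + ga(27) → 53
53 + de(55) → 108
Huffman total = 14 + 26 + 53 + 108 = 201 bits.
Saving = 324 − 201 = 123 bits.

123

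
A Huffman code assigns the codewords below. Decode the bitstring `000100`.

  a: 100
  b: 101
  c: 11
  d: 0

ddda

Read left to right; each codeword is recognised as soon as it completes (prefix code):
  0→d | 0→d | 0→d | 100→a
Decoded message: ddda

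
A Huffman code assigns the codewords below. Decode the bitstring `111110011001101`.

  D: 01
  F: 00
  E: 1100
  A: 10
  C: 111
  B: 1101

CEEB

Read left to right; each codeword is recognised as soon as it completes (prefix code):
  111→C | 1100→E | 1100→E | 1101→B
Decoded message: CEEB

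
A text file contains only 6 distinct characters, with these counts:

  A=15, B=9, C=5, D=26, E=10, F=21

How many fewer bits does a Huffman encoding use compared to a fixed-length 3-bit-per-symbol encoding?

Fixed-length: 3 bits × 86 symbols = 258 bits.
Huffman merges:
combine C(5), B(9) → 14
combine E(10), 14 → 24
combine A(15), F(21) → 36
combine 24, D(26) → 50
combine 36, 50 → 86
Huffman total = 14 + 24 + 36 + 50 + 86 = 210 bits.
Saving = 258 − 210 = 48 bits.

48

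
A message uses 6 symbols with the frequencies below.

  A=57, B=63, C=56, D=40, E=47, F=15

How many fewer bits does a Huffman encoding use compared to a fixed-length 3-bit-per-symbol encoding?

Fixed-length: 3 bits × 278 symbols = 834 bits.
Huffman merges:
combine F(15), D(40) → 55
combine E(47), 55 → 102
combine C(56), A(57) → 113
combine B(63), 102 → 165
combine 113, 165 → 278
Huffman total = 55 + 102 + 113 + 165 + 278 = 713 bits.
Saving = 834 − 713 = 121 bits.

121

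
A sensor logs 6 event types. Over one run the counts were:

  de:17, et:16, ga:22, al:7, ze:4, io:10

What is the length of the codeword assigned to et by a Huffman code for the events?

2

Huffman merges, smallest pair first:
ze(4) + al(7) → 11
io(10) + 11 → 21
et(16) + de(17) → 33
21 + ga(22) → 43
33 + 43 → 76
The subtree containing et is merged 2 times, so code length = 2.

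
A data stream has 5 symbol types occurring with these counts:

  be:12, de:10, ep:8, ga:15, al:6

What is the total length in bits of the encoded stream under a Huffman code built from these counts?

Build the Huffman tree bottom-up:
merge al(6) and ep(8): 14
merge de(10) and be(12): 22
merge 14 and ga(15): 29
merge 22 and 29: 51
Total encoded bits = sum of merged weights = 14 + 22 + 29 + 51 = 116.

116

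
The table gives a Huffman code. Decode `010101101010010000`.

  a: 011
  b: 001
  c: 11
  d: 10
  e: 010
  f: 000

edcedef

Read left to right; each codeword is recognised as soon as it completes (prefix code):
  010→e | 10→d | 11→c | 010→e | 10→d | 010→e | 000→f
Decoded message: edcedef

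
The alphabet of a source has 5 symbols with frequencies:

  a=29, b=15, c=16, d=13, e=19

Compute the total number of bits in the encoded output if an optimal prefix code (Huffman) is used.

212

Build the Huffman tree bottom-up:
d(13) + b(15) → 28
c(16) + e(19) → 35
28 + a(29) → 57
35 + 57 → 92
The encoded length is the sum of every internal node's weight: 28 + 35 + 57 + 92 = 212 bits.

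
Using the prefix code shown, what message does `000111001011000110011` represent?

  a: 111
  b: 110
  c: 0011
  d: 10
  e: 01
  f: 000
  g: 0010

fagbcc

Read left to right; each codeword is recognised as soon as it completes (prefix code):
  000→f | 111→a | 0010→g | 110→b | 0011→c | 0011→c
Decoded message: fagbcc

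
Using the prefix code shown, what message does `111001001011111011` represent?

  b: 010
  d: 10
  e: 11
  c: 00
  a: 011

Read left to right; each codeword is recognised as soon as it completes (prefix code):
  11→e | 10→d | 010→b | 010→b | 11→e | 11→e | 10→d | 11→e
Decoded message: edbbeede

edbbeede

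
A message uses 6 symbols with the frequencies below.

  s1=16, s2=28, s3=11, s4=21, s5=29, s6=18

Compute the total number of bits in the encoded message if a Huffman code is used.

312

Build the Huffman tree bottom-up:
s3(11) + s1(16) → 27
s6(18) + s4(21) → 39
27 + s2(28) → 55
s5(29) + 39 → 68
55 + 68 → 123
Each symbol's bit-cost is frequency × depth; summing gives 312 bits (equivalently 27 + 39 + 55 + 68 + 123).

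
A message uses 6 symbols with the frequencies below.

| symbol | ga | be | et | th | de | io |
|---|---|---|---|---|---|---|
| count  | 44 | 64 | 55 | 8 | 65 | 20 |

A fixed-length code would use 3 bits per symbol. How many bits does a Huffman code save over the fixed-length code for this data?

156

Fixed-length: 3 bits × 256 symbols = 768 bits.
Huffman merges:
combine th(8), io(20) → 28
combine 28, ga(44) → 72
combine et(55), be(64) → 119
combine de(65), 72 → 137
combine 119, 137 → 256
Huffman total = 28 + 72 + 119 + 137 + 256 = 612 bits.
Saving = 768 − 612 = 156 bits.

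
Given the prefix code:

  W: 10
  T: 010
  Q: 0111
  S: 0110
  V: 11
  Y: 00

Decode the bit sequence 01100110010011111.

Read left to right; each codeword is recognised as soon as it completes (prefix code):
  0110→S | 0110→S | 010→T | 0111→Q | 11→V
Decoded message: SSTQV

SSTQV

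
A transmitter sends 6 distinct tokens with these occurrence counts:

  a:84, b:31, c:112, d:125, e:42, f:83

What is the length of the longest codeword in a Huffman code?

Merge the two lowest-weight nodes at each step:
merge b(31) and e(42): 73
merge 73 and f(83): 156
merge a(84) and c(112): 196
merge d(125) and 156: 281
merge 196 and 281: 477
The rarest symbols sit at the bottom; the longest codeword is 4 bits.

4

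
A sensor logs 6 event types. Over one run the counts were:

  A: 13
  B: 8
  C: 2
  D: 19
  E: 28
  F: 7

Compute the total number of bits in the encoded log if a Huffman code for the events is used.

Greedily combine the two least-frequent nodes:
combine C(2), F(7) → 9
combine B(8), 9 → 17
combine A(13), 17 → 30
combine D(19), E(28) → 47
combine 30, 47 → 77
The encoded length is the sum of every internal node's weight: 9 + 17 + 30 + 47 + 77 = 180 bits.

180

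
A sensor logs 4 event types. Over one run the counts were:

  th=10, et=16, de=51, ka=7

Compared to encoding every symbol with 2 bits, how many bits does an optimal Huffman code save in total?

34

Fixed-length: 2 bits × 84 symbols = 168 bits.
Huffman merges:
ka(7) + th(10) → 17
et(16) + 17 → 33
33 + de(51) → 84
Huffman total = 17 + 33 + 84 = 134 bits.
Saving = 168 − 134 = 34 bits.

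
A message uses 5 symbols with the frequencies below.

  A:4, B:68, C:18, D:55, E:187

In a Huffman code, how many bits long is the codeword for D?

3

Build the tree from the bottom:
A(4) + C(18) → 22
22 + D(55) → 77
B(68) + 77 → 145
145 + E(187) → 332
The subtree containing D is merged 3 times, so code length = 3.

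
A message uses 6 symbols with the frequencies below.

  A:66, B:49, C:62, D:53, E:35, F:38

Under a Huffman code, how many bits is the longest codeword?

Merge the two lowest-weight nodes at each step:
merge E(35) and F(38): 73
merge B(49) and D(53): 102
merge C(62) and A(66): 128
merge 73 and 102: 175
merge 128 and 175: 303
The first pair merged (E, F) ends up deepest, at depth 3.

3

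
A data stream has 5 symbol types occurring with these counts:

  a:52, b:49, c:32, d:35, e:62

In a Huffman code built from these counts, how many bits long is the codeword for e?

Huffman merges, smallest pair first:
c(32) + d(35) → 67
b(49) + a(52) → 101
e(62) + 67 → 129
101 + 129 → 230
e sits 2 levels below the root, so its codeword is 2 bits.

2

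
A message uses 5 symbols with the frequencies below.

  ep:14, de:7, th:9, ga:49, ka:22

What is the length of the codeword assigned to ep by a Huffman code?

Build the tree from the bottom:
de(7) + th(9) → 16
ep(14) + 16 → 30
ka(22) + 30 → 52
ga(49) + 52 → 101
The subtree containing ep is merged 3 times, so code length = 3.

3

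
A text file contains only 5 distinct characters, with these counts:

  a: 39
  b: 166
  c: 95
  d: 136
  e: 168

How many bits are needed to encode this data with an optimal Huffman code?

Greedily combine the two least-frequent nodes:
combine a(39), c(95) → 134
combine 134, d(136) → 270
combine b(166), e(168) → 334
combine 270, 334 → 604
Each symbol's bit-cost is frequency × depth; summing gives 1342 bits (equivalently 134 + 270 + 334 + 604).

1342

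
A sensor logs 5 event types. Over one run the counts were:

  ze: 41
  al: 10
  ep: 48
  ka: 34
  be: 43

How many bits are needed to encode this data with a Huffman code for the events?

Merge the two smallest weights repeatedly:
combine al(10), ka(34) → 44
combine ze(41), be(43) → 84
combine 44, ep(48) → 92
combine 84, 92 → 176
Each symbol's bit-cost is frequency × depth; summing gives 396 bits (equivalently 44 + 84 + 92 + 176).

396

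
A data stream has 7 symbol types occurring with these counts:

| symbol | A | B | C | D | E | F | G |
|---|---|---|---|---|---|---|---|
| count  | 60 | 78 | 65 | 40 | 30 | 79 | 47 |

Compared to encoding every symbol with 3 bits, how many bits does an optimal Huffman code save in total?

Fixed-length: 3 bits × 399 symbols = 1197 bits.
Huffman merges:
E(30) + D(40) → 70
G(47) + A(60) → 107
C(65) + 70 → 135
B(78) + F(79) → 157
107 + 135 → 242
157 + 242 → 399
Huffman total = 70 + 107 + 135 + 157 + 242 + 399 = 1110 bits.
Saving = 1197 − 1110 = 87 bits.

87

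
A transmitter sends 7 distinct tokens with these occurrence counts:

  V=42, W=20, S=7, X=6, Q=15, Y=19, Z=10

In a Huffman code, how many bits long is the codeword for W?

Repeatedly merge the two smallest:
X(6) + S(7) → 13
Z(10) + 13 → 23
Q(15) + Y(19) → 34
W(20) + 23 → 43
34 + V(42) → 76
43 + 76 → 119
W sits 2 levels below the root, so its codeword is 2 bits.

2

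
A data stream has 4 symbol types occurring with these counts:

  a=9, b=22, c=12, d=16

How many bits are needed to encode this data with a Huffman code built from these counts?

117

Build the Huffman tree bottom-up:
merge a(9) and c(12): 21
merge d(16) and 21: 37
merge b(22) and 37: 59
Total encoded bits = sum of merged weights = 21 + 37 + 59 = 117.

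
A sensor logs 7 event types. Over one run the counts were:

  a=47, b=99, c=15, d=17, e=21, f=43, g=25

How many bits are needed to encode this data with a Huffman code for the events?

Greedily combine the two least-frequent nodes:
c(15) + d(17) → 32
e(21) + g(25) → 46
32 + f(43) → 75
46 + a(47) → 93
75 + 93 → 168
b(99) + 168 → 267
Each symbol's bit-cost is frequency × depth; summing gives 681 bits (equivalently 32 + 46 + 75 + 93 + 168 + 267).

681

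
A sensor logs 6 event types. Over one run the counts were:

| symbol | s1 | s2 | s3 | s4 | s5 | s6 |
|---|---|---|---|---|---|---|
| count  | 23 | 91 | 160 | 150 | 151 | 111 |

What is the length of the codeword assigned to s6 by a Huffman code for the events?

Huffman merges, smallest pair first:
combine s1(23), s2(91) → 114
combine s6(111), 114 → 225
combine s4(150), s5(151) → 301
combine s3(160), 225 → 385
combine 301, 385 → 686
s6 sits 3 levels below the root, so its codeword is 3 bits.

3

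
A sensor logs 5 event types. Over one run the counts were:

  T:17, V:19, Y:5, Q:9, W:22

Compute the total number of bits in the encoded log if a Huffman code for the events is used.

158

Greedily combine the two least-frequent nodes:
Y(5) + Q(9) → 14
14 + T(17) → 31
V(19) + W(22) → 41
31 + 41 → 72
Each symbol's bit-cost is frequency × depth; summing gives 158 bits (equivalently 14 + 31 + 41 + 72).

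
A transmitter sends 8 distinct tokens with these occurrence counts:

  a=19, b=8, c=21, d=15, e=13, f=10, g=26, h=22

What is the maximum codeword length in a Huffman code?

Merge the two lowest-weight nodes at each step:
b(8) + f(10) → 18
e(13) + d(15) → 28
18 + a(19) → 37
c(21) + h(22) → 43
g(26) + 28 → 54
37 + 43 → 80
54 + 80 → 134
The rarest symbols sit at the bottom; the longest codeword is 4 bits.

4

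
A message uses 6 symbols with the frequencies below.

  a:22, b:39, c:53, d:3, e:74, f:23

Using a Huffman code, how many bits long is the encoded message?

501

Greedily combine the two least-frequent nodes:
d(3) + a(22) → 25
f(23) + 25 → 48
b(39) + 48 → 87
c(53) + e(74) → 127
87 + 127 → 214
Total encoded bits = sum of merged weights = 25 + 48 + 87 + 127 + 214 = 501.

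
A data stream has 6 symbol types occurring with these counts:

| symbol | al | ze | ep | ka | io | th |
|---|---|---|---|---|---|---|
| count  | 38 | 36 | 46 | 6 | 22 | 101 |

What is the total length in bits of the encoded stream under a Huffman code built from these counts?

Build the Huffman tree bottom-up:
ka(6) + io(22) → 28
28 + ze(36) → 64
al(38) + ep(46) → 84
64 + 84 → 148
th(101) + 148 → 249
Total encoded bits = sum of merged weights = 28 + 64 + 84 + 148 + 249 = 573.

573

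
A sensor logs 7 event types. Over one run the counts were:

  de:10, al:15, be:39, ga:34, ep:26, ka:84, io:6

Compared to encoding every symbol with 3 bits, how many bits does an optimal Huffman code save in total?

Fixed-length: 3 bits × 214 symbols = 642 bits.
Huffman merges:
io(6) + de(10) → 16
al(15) + 16 → 31
ep(26) + 31 → 57
ga(34) + be(39) → 73
57 + 73 → 130
ka(84) + 130 → 214
Huffman total = 16 + 31 + 57 + 73 + 130 + 214 = 521 bits.
Saving = 642 − 521 = 121 bits.

121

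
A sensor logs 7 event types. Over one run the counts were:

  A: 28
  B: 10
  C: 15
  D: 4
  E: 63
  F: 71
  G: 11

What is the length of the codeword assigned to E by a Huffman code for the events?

2

Build the tree from the bottom:
combine D(4), B(10) → 14
combine G(11), 14 → 25
combine C(15), 25 → 40
combine A(28), 40 → 68
combine E(63), 68 → 131
combine F(71), 131 → 202
E sits 2 levels below the root, so its codeword is 2 bits.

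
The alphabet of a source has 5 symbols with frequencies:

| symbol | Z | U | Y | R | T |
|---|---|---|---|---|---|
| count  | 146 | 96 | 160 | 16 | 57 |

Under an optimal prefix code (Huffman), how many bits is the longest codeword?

3

Merge the two lowest-weight nodes at each step:
combine R(16), T(57) → 73
combine 73, U(96) → 169
combine Z(146), Y(160) → 306
combine 169, 306 → 475
The first pair merged (R, T) ends up deepest, at depth 3.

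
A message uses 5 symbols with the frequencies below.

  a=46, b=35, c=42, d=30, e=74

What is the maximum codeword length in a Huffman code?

3

Merge the two lowest-weight nodes at each step:
combine d(30), b(35) → 65
combine c(42), a(46) → 88
combine 65, e(74) → 139
combine 88, 139 → 227
The rarest symbols sit at the bottom; the longest codeword is 3 bits.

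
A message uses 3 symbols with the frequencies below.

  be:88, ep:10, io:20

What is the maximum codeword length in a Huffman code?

Merge the two lowest-weight nodes at each step:
ep(10) + io(20) → 30
30 + be(88) → 118
The rarest symbols sit at the bottom; the longest codeword is 2 bits.

2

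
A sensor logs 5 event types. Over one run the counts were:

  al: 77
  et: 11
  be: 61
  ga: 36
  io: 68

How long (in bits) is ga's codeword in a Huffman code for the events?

3

Build the tree from the bottom:
et(11) + ga(36) → 47
47 + be(61) → 108
io(68) + al(77) → 145
108 + 145 → 253
ga sits 3 levels below the root, so its codeword is 3 bits.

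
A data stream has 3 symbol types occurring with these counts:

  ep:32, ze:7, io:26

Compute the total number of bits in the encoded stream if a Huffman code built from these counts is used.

98

Build the Huffman tree bottom-up:
merge ze(7) and io(26): 33
merge ep(32) and 33: 65
Each symbol's bit-cost is frequency × depth; summing gives 98 bits (equivalently 33 + 65).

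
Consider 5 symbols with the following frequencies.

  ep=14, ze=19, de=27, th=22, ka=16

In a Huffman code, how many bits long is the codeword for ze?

2

Huffman merges, smallest pair first:
merge ep(14) and ka(16): 30
merge ze(19) and th(22): 41
merge de(27) and 30: 57
merge 41 and 57: 98
The subtree containing ze is merged 2 times, so code length = 2.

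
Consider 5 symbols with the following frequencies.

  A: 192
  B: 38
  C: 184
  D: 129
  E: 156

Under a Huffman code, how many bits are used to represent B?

Repeatedly merge the two smallest:
merge B(38) and D(129): 167
merge E(156) and 167: 323
merge C(184) and A(192): 376
merge 323 and 376: 699
The subtree containing B is merged 3 times, so code length = 3.

3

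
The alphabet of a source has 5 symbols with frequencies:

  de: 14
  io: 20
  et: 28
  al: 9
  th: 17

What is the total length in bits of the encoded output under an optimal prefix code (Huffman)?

199

Merge the two smallest weights repeatedly:
combine al(9), de(14) → 23
combine th(17), io(20) → 37
combine 23, et(28) → 51
combine 37, 51 → 88
The encoded length is the sum of every internal node's weight: 23 + 37 + 51 + 88 = 199 bits.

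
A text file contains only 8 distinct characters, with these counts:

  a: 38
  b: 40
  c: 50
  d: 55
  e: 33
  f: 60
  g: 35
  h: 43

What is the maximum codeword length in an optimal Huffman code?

Merge the two lowest-weight nodes at each step:
merge e(33) and g(35): 68
merge a(38) and b(40): 78
merge h(43) and c(50): 93
merge d(55) and f(60): 115
merge 68 and 78: 146
merge 93 and 115: 208
merge 146 and 208: 354
Maximum depth reached is 3.

3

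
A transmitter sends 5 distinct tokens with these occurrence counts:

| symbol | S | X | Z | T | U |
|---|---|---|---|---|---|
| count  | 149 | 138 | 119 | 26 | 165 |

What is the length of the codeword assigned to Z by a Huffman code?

Repeatedly merge the two smallest:
combine T(26), Z(119) → 145
combine X(138), 145 → 283
combine S(149), U(165) → 314
combine 283, 314 → 597
The subtree containing Z is merged 3 times, so code length = 3.

3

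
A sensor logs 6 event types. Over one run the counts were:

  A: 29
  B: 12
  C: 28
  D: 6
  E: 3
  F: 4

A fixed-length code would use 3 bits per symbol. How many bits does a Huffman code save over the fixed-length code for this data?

66

Fixed-length: 3 bits × 82 symbols = 246 bits.
Huffman merges:
E(3) + F(4) → 7
D(6) + 7 → 13
B(12) + 13 → 25
25 + C(28) → 53
A(29) + 53 → 82
Huffman total = 7 + 13 + 25 + 53 + 82 = 180 bits.
Saving = 246 − 180 = 66 bits.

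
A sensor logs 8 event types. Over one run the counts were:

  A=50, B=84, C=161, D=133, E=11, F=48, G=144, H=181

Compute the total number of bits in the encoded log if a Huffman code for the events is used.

Build the Huffman tree bottom-up:
merge E(11) and F(48): 59
merge A(50) and 59: 109
merge B(84) and 109: 193
merge D(133) and G(144): 277
merge C(161) and H(181): 342
merge 193 and 277: 470
merge 342 and 470: 812
Total encoded bits = sum of merged weights = 59 + 109 + 193 + 277 + 342 + 470 + 812 = 2262.

2262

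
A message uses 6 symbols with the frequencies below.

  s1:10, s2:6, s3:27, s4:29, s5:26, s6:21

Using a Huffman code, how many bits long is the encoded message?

291

Build the Huffman tree bottom-up:
combine s2(6), s1(10) → 16
combine 16, s6(21) → 37
combine s5(26), s3(27) → 53
combine s4(29), 37 → 66
combine 53, 66 → 119
Each symbol's bit-cost is frequency × depth; summing gives 291 bits (equivalently 16 + 37 + 53 + 66 + 119).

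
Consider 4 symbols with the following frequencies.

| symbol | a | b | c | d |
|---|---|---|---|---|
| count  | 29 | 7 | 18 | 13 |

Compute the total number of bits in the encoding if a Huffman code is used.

Build the Huffman tree bottom-up:
combine b(7), d(13) → 20
combine c(18), 20 → 38
combine a(29), 38 → 67
Each symbol's bit-cost is frequency × depth; summing gives 125 bits (equivalently 20 + 38 + 67).

125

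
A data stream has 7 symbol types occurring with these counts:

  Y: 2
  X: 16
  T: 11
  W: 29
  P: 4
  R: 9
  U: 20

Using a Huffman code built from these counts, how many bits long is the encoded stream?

229

Greedily combine the two least-frequent nodes:
merge Y(2) and P(4): 6
merge 6 and R(9): 15
merge T(11) and 15: 26
merge X(16) and U(20): 36
merge 26 and W(29): 55
merge 36 and 55: 91
The encoded length is the sum of every internal node's weight: 6 + 15 + 26 + 36 + 55 + 91 = 229 bits.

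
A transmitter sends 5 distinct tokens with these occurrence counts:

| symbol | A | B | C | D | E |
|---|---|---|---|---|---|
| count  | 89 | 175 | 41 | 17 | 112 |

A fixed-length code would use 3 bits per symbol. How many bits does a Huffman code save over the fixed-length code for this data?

Fixed-length: 3 bits × 434 symbols = 1302 bits.
Huffman merges:
merge D(17) and C(41): 58
merge 58 and A(89): 147
merge E(112) and 147: 259
merge B(175) and 259: 434
Huffman total = 58 + 147 + 259 + 434 = 898 bits.
Saving = 1302 − 898 = 404 bits.

404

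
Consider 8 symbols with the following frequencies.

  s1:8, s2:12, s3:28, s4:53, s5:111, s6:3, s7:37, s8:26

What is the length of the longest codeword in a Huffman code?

Merge the two lowest-weight nodes at each step:
merge s6(3) and s1(8): 11
merge 11 and s2(12): 23
merge 23 and s8(26): 49
merge s3(28) and s7(37): 65
merge 49 and s4(53): 102
merge 65 and 102: 167
merge s5(111) and 167: 278
The first pair merged (s6, s1) ends up deepest, at depth 6.

6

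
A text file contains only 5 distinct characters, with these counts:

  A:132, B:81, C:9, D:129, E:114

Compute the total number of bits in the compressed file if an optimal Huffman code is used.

1020

Merge the two smallest weights repeatedly:
combine C(9), B(81) → 90
combine 90, E(114) → 204
combine D(129), A(132) → 261
combine 204, 261 → 465
Each symbol's bit-cost is frequency × depth; summing gives 1020 bits (equivalently 90 + 204 + 261 + 465).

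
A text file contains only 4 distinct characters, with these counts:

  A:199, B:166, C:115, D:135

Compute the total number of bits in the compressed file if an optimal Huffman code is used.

1230

Greedily combine the two least-frequent nodes:
merge C(115) and D(135): 250
merge B(166) and A(199): 365
merge 250 and 365: 615
Total encoded bits = sum of merged weights = 250 + 365 + 615 = 1230.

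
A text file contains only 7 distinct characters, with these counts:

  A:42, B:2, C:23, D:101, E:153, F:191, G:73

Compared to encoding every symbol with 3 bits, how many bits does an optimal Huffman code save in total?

Fixed-length: 3 bits × 585 symbols = 1755 bits.
Huffman merges:
B(2) + C(23) → 25
25 + A(42) → 67
67 + G(73) → 140
D(101) + 140 → 241
E(153) + F(191) → 344
241 + 344 → 585
Huffman total = 25 + 67 + 140 + 241 + 344 + 585 = 1402 bits.
Saving = 1755 − 1402 = 353 bits.

353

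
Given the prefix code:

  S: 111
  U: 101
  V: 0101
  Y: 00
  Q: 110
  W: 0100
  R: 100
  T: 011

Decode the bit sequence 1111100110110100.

Read left to right; each codeword is recognised as soon as it completes (prefix code):
  111→S | 110→Q | 011→T | 011→T | 0100→W
Decoded message: SQTTW

SQTTW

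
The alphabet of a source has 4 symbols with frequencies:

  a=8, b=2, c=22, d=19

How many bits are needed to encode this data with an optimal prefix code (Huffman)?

90

Greedily combine the two least-frequent nodes:
b(2) + a(8) → 10
10 + d(19) → 29
c(22) + 29 → 51
Each symbol's bit-cost is frequency × depth; summing gives 90 bits (equivalently 10 + 29 + 51).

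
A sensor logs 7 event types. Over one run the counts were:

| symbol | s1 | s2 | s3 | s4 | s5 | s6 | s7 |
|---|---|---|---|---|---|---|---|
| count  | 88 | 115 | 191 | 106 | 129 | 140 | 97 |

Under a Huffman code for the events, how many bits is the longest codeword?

Merge the two lowest-weight nodes at each step:
combine s1(88), s7(97) → 185
combine s4(106), s2(115) → 221
combine s5(129), s6(140) → 269
combine 185, s3(191) → 376
combine 221, 269 → 490
combine 376, 490 → 866
Maximum depth reached is 3.

3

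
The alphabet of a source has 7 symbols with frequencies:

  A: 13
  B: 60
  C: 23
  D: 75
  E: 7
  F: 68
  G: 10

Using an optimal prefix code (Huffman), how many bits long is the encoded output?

612

Greedily combine the two least-frequent nodes:
merge E(7) and G(10): 17
merge A(13) and 17: 30
merge C(23) and 30: 53
merge 53 and B(60): 113
merge F(68) and D(75): 143
merge 113 and 143: 256
The encoded length is the sum of every internal node's weight: 17 + 30 + 53 + 113 + 143 + 256 = 612 bits.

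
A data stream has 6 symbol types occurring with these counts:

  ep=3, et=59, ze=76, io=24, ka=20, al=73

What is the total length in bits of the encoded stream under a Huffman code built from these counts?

580

Greedily combine the two least-frequent nodes:
merge ep(3) and ka(20): 23
merge 23 and io(24): 47
merge 47 and et(59): 106
merge al(73) and ze(76): 149
merge 106 and 149: 255
Each symbol's bit-cost is frequency × depth; summing gives 580 bits (equivalently 23 + 47 + 106 + 149 + 255).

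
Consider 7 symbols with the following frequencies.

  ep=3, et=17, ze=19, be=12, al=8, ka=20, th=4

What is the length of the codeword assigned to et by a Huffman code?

Repeatedly merge the two smallest:
merge ep(3) and th(4): 7
merge 7 and al(8): 15
merge be(12) and 15: 27
merge et(17) and ze(19): 36
merge ka(20) and 27: 47
merge 36 and 47: 83
et sits 2 levels below the root, so its codeword is 2 bits.

2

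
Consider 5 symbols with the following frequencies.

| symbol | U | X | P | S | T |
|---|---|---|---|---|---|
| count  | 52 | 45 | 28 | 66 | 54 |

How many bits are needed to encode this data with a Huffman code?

563

Merge the two smallest weights repeatedly:
P(28) + X(45) → 73
U(52) + T(54) → 106
S(66) + 73 → 139
106 + 139 → 245
The encoded length is the sum of every internal node's weight: 73 + 106 + 139 + 245 = 563 bits.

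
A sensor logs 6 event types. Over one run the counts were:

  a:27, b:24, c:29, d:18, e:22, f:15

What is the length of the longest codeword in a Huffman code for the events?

3

Merge the two lowest-weight nodes at each step:
combine f(15), d(18) → 33
combine e(22), b(24) → 46
combine a(27), c(29) → 56
combine 33, 46 → 79
combine 56, 79 → 135
Maximum depth reached is 3.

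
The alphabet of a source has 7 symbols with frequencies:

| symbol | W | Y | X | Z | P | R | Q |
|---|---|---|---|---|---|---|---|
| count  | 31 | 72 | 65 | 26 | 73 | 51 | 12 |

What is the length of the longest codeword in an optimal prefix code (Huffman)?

4

Merge the two lowest-weight nodes at each step:
combine Q(12), Z(26) → 38
combine W(31), 38 → 69
combine R(51), X(65) → 116
combine 69, Y(72) → 141
combine P(73), 116 → 189
combine 141, 189 → 330
The rarest symbols sit at the bottom; the longest codeword is 4 bits.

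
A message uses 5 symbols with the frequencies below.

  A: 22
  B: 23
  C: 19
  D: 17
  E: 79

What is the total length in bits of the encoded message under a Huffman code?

Greedily combine the two least-frequent nodes:
D(17) + C(19) → 36
A(22) + B(23) → 45
36 + 45 → 81
E(79) + 81 → 160
Each symbol's bit-cost is frequency × depth; summing gives 322 bits (equivalently 36 + 45 + 81 + 160).

322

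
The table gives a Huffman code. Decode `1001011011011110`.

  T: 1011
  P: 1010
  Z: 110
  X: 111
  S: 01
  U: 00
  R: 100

RTSTZ

Read left to right; each codeword is recognised as soon as it completes (prefix code):
  100→R | 1011→T | 01→S | 1011→T | 110→Z
Decoded message: RTSTZ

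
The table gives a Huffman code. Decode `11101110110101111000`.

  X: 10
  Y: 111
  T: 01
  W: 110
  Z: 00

Read left to right; each codeword is recognised as soon as it completes (prefix code):
  111→Y | 01→T | 110→W | 110→W | 10→X | 111→Y | 10→X | 00→Z
Decoded message: YTWWXYXZ

YTWWXYXZ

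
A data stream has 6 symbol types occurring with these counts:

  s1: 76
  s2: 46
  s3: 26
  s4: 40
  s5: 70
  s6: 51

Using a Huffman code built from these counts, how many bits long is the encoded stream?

Merge the two smallest weights repeatedly:
combine s3(26), s4(40) → 66
combine s2(46), s6(51) → 97
combine 66, s5(70) → 136
combine s1(76), 97 → 173
combine 136, 173 → 309
Total encoded bits = sum of merged weights = 66 + 97 + 136 + 173 + 309 = 781.

781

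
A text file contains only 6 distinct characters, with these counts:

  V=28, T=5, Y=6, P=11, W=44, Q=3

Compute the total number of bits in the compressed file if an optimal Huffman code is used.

Build the Huffman tree bottom-up:
Q(3) + T(5) → 8
Y(6) + 8 → 14
P(11) + 14 → 25
25 + V(28) → 53
W(44) + 53 → 97
The encoded length is the sum of every internal node's weight: 8 + 14 + 25 + 53 + 97 = 197 bits.

197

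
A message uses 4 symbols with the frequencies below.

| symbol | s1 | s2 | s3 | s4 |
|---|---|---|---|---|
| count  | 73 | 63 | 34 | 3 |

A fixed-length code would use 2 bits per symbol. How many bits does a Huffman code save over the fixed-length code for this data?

Fixed-length: 2 bits × 173 symbols = 346 bits.
Huffman merges:
s4(3) + s3(34) → 37
37 + s2(63) → 100
s1(73) + 100 → 173
Huffman total = 37 + 100 + 173 = 310 bits.
Saving = 346 − 310 = 36 bits.

36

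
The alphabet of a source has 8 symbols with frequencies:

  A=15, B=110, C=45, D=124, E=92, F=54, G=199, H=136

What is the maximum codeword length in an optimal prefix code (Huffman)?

Merge the two lowest-weight nodes at each step:
merge A(15) and C(45): 60
merge F(54) and 60: 114
merge E(92) and B(110): 202
merge 114 and D(124): 238
merge H(136) and G(199): 335
merge 202 and 238: 440
merge 335 and 440: 775
The first pair merged (A, C) ends up deepest, at depth 5.

5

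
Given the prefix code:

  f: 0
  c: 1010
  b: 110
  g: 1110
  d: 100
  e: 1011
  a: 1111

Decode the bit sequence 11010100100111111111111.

bcfdaaa

Read left to right; each codeword is recognised as soon as it completes (prefix code):
  110→b | 1010→c | 0→f | 100→d | 1111→a | 1111→a | 1111→a
Decoded message: bcfdaaa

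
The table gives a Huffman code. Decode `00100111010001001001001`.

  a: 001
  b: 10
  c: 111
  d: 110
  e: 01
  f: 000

Read left to right; each codeword is recognised as soon as it completes (prefix code):
  001→a | 001→a | 110→d | 10→b | 001→a | 001→a | 001→a | 001→a
Decoded message: aadbaaaa

aadbaaaa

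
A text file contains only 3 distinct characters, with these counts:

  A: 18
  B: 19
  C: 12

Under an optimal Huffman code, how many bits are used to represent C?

Huffman merges, smallest pair first:
merge C(12) and A(18): 30
merge B(19) and 30: 49
C's leaf is at depth 2, giving a 2-bit codeword.

2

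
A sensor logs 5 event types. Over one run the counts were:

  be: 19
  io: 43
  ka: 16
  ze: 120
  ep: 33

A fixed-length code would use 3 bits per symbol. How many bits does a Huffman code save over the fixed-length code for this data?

248

Fixed-length: 3 bits × 231 symbols = 693 bits.
Huffman merges:
combine ka(16), be(19) → 35
combine ep(33), 35 → 68
combine io(43), 68 → 111
combine 111, ze(120) → 231
Huffman total = 35 + 68 + 111 + 231 = 445 bits.
Saving = 693 − 445 = 248 bits.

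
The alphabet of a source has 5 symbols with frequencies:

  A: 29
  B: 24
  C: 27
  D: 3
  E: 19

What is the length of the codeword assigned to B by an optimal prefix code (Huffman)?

2

Huffman merges, smallest pair first:
D(3) + E(19) → 22
22 + B(24) → 46
C(27) + A(29) → 56
46 + 56 → 102
B sits 2 levels below the root, so its codeword is 2 bits.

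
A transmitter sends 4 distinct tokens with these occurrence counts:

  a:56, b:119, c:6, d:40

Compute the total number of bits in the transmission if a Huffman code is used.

Greedily combine the two least-frequent nodes:
c(6) + d(40) → 46
46 + a(56) → 102
102 + b(119) → 221
Each symbol's bit-cost is frequency × depth; summing gives 369 bits (equivalently 46 + 102 + 221).

369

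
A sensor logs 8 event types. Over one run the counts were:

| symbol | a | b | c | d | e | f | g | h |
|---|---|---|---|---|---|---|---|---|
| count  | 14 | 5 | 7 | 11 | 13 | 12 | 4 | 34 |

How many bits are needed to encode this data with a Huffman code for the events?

Greedily combine the two least-frequent nodes:
combine g(4), b(5) → 9
combine c(7), 9 → 16
combine d(11), f(12) → 23
combine e(13), a(14) → 27
combine 16, 23 → 39
combine 27, h(34) → 61
combine 39, 61 → 100
The encoded length is the sum of every internal node's weight: 9 + 16 + 23 + 27 + 39 + 61 + 100 = 275 bits.

275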